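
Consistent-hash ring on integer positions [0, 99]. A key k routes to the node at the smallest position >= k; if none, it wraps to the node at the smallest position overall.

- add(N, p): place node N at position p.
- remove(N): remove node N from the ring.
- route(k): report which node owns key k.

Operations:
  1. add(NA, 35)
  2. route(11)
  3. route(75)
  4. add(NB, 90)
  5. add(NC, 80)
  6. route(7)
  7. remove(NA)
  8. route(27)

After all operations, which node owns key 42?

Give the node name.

Op 1: add NA@35 -> ring=[35:NA]
Op 2: route key 11: smallest pos >= 11 is 35 -> NA
Op 3: route key 75: none >= 75, wrap to smallest pos 35 -> NA
Op 4: add NB@90 -> ring=[35:NA,90:NB]
Op 5: add NC@80 -> ring=[35:NA,80:NC,90:NB]
Op 6: route key 7: smallest pos >= 7 is 35 -> NA
Op 7: remove NA -> ring=[80:NC,90:NB]
Op 8: route key 27: smallest pos >= 27 is 80 -> NC
Final route key 42: smallest pos >= 42 is 80 -> NC

Answer: NC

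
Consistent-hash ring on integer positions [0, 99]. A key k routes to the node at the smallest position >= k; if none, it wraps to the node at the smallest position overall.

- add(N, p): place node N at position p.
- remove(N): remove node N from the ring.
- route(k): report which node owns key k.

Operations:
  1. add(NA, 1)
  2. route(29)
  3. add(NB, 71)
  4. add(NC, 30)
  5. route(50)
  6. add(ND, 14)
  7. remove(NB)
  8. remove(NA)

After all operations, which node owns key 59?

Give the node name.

Op 1: add NA@1 -> ring=[1:NA]
Op 2: route key 29: none >= 29, wrap to smallest pos 1 -> NA
Op 3: add NB@71 -> ring=[1:NA,71:NB]
Op 4: add NC@30 -> ring=[1:NA,30:NC,71:NB]
Op 5: route key 50: smallest pos >= 50 is 71 -> NB
Op 6: add ND@14 -> ring=[1:NA,14:ND,30:NC,71:NB]
Op 7: remove NB -> ring=[1:NA,14:ND,30:NC]
Op 8: remove NA -> ring=[14:ND,30:NC]
Final route key 59: none >= 59, wrap to smallest pos 14 -> ND

Answer: ND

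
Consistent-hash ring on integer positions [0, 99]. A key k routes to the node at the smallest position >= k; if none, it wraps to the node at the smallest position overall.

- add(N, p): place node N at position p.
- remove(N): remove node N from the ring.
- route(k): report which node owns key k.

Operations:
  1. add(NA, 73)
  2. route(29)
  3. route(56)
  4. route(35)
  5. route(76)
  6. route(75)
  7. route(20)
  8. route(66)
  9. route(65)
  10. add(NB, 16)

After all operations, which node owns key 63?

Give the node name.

Answer: NA

Derivation:
Op 1: add NA@73 -> ring=[73:NA]
Op 2: route key 29: smallest pos >= 29 is 73 -> NA
Op 3: route key 56: smallest pos >= 56 is 73 -> NA
Op 4: route key 35: smallest pos >= 35 is 73 -> NA
Op 5: route key 76: none >= 76, wrap to smallest pos 73 -> NA
Op 6: route key 75: none >= 75, wrap to smallest pos 73 -> NA
Op 7: route key 20: smallest pos >= 20 is 73 -> NA
Op 8: route key 66: smallest pos >= 66 is 73 -> NA
Op 9: route key 65: smallest pos >= 65 is 73 -> NA
Op 10: add NB@16 -> ring=[16:NB,73:NA]
Final route key 63: smallest pos >= 63 is 73 -> NA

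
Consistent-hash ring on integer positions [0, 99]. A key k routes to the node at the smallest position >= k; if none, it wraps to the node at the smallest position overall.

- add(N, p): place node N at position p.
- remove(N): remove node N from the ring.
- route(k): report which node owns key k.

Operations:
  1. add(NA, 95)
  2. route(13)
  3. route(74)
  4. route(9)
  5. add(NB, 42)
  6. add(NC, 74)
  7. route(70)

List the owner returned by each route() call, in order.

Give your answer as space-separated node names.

Op 1: add NA@95 -> ring=[95:NA]
Op 2: route key 13: smallest pos >= 13 is 95 -> NA
Op 3: route key 74: smallest pos >= 74 is 95 -> NA
Op 4: route key 9: smallest pos >= 9 is 95 -> NA
Op 5: add NB@42 -> ring=[42:NB,95:NA]
Op 6: add NC@74 -> ring=[42:NB,74:NC,95:NA]
Op 7: route key 70: smallest pos >= 70 is 74 -> NC

Answer: NA NA NA NC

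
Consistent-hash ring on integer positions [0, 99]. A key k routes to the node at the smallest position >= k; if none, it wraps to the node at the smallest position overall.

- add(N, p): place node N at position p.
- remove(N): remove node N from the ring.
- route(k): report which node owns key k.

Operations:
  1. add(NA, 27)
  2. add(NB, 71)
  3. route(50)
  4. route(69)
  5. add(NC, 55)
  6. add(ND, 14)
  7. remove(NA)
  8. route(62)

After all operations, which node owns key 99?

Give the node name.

Op 1: add NA@27 -> ring=[27:NA]
Op 2: add NB@71 -> ring=[27:NA,71:NB]
Op 3: route key 50: smallest pos >= 50 is 71 -> NB
Op 4: route key 69: smallest pos >= 69 is 71 -> NB
Op 5: add NC@55 -> ring=[27:NA,55:NC,71:NB]
Op 6: add ND@14 -> ring=[14:ND,27:NA,55:NC,71:NB]
Op 7: remove NA -> ring=[14:ND,55:NC,71:NB]
Op 8: route key 62: smallest pos >= 62 is 71 -> NB
Final route key 99: none >= 99, wrap to smallest pos 14 -> ND

Answer: ND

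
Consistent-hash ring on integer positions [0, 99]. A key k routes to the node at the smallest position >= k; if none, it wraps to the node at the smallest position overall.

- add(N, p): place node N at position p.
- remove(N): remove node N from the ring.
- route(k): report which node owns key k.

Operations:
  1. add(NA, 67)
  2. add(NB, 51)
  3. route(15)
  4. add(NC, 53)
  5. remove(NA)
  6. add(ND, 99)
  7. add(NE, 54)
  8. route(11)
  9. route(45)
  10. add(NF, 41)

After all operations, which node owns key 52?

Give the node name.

Answer: NC

Derivation:
Op 1: add NA@67 -> ring=[67:NA]
Op 2: add NB@51 -> ring=[51:NB,67:NA]
Op 3: route key 15: smallest pos >= 15 is 51 -> NB
Op 4: add NC@53 -> ring=[51:NB,53:NC,67:NA]
Op 5: remove NA -> ring=[51:NB,53:NC]
Op 6: add ND@99 -> ring=[51:NB,53:NC,99:ND]
Op 7: add NE@54 -> ring=[51:NB,53:NC,54:NE,99:ND]
Op 8: route key 11: smallest pos >= 11 is 51 -> NB
Op 9: route key 45: smallest pos >= 45 is 51 -> NB
Op 10: add NF@41 -> ring=[41:NF,51:NB,53:NC,54:NE,99:ND]
Final route key 52: smallest pos >= 52 is 53 -> NC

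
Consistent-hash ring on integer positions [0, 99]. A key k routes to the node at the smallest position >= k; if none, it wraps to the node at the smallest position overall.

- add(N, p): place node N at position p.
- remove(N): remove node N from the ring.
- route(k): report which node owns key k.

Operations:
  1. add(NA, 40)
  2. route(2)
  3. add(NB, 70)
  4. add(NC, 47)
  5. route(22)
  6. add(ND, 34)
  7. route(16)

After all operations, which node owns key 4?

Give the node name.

Op 1: add NA@40 -> ring=[40:NA]
Op 2: route key 2: smallest pos >= 2 is 40 -> NA
Op 3: add NB@70 -> ring=[40:NA,70:NB]
Op 4: add NC@47 -> ring=[40:NA,47:NC,70:NB]
Op 5: route key 22: smallest pos >= 22 is 40 -> NA
Op 6: add ND@34 -> ring=[34:ND,40:NA,47:NC,70:NB]
Op 7: route key 16: smallest pos >= 16 is 34 -> ND
Final route key 4: smallest pos >= 4 is 34 -> ND

Answer: ND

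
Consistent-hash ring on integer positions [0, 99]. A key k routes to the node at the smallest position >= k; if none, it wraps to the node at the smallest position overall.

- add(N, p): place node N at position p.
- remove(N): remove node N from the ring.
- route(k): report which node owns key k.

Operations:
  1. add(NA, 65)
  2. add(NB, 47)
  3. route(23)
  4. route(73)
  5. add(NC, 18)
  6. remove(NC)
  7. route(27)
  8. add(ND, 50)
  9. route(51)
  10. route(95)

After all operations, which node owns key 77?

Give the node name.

Op 1: add NA@65 -> ring=[65:NA]
Op 2: add NB@47 -> ring=[47:NB,65:NA]
Op 3: route key 23: smallest pos >= 23 is 47 -> NB
Op 4: route key 73: none >= 73, wrap to smallest pos 47 -> NB
Op 5: add NC@18 -> ring=[18:NC,47:NB,65:NA]
Op 6: remove NC -> ring=[47:NB,65:NA]
Op 7: route key 27: smallest pos >= 27 is 47 -> NB
Op 8: add ND@50 -> ring=[47:NB,50:ND,65:NA]
Op 9: route key 51: smallest pos >= 51 is 65 -> NA
Op 10: route key 95: none >= 95, wrap to smallest pos 47 -> NB
Final route key 77: none >= 77, wrap to smallest pos 47 -> NB

Answer: NB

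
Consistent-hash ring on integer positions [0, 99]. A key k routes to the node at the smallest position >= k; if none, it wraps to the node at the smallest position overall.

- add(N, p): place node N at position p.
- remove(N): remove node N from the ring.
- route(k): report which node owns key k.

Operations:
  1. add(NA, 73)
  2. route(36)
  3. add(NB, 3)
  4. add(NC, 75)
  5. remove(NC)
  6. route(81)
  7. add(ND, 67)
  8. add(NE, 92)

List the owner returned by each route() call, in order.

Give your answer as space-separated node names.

Answer: NA NB

Derivation:
Op 1: add NA@73 -> ring=[73:NA]
Op 2: route key 36: smallest pos >= 36 is 73 -> NA
Op 3: add NB@3 -> ring=[3:NB,73:NA]
Op 4: add NC@75 -> ring=[3:NB,73:NA,75:NC]
Op 5: remove NC -> ring=[3:NB,73:NA]
Op 6: route key 81: none >= 81, wrap to smallest pos 3 -> NB
Op 7: add ND@67 -> ring=[3:NB,67:ND,73:NA]
Op 8: add NE@92 -> ring=[3:NB,67:ND,73:NA,92:NE]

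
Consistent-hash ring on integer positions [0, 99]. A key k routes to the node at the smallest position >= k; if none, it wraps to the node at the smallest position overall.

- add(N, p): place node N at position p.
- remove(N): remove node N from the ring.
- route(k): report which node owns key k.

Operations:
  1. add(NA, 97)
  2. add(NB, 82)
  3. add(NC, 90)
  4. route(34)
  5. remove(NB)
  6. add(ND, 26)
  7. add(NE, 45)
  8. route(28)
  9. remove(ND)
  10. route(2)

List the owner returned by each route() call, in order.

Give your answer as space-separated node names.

Op 1: add NA@97 -> ring=[97:NA]
Op 2: add NB@82 -> ring=[82:NB,97:NA]
Op 3: add NC@90 -> ring=[82:NB,90:NC,97:NA]
Op 4: route key 34: smallest pos >= 34 is 82 -> NB
Op 5: remove NB -> ring=[90:NC,97:NA]
Op 6: add ND@26 -> ring=[26:ND,90:NC,97:NA]
Op 7: add NE@45 -> ring=[26:ND,45:NE,90:NC,97:NA]
Op 8: route key 28: smallest pos >= 28 is 45 -> NE
Op 9: remove ND -> ring=[45:NE,90:NC,97:NA]
Op 10: route key 2: smallest pos >= 2 is 45 -> NE

Answer: NB NE NE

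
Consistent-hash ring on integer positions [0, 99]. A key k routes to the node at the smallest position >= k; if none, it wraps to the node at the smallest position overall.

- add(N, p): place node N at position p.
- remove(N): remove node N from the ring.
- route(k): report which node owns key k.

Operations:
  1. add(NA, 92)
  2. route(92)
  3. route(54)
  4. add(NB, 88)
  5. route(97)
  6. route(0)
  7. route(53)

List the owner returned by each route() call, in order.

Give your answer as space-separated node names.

Answer: NA NA NB NB NB

Derivation:
Op 1: add NA@92 -> ring=[92:NA]
Op 2: route key 92: smallest pos >= 92 is 92 -> NA
Op 3: route key 54: smallest pos >= 54 is 92 -> NA
Op 4: add NB@88 -> ring=[88:NB,92:NA]
Op 5: route key 97: none >= 97, wrap to smallest pos 88 -> NB
Op 6: route key 0: smallest pos >= 0 is 88 -> NB
Op 7: route key 53: smallest pos >= 53 is 88 -> NB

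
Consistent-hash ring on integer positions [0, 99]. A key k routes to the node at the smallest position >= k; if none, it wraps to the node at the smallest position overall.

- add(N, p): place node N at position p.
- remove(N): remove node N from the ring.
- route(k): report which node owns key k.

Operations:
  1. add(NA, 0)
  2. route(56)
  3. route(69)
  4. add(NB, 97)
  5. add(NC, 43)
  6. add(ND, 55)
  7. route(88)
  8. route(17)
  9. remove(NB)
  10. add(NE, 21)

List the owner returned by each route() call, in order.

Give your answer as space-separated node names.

Answer: NA NA NB NC

Derivation:
Op 1: add NA@0 -> ring=[0:NA]
Op 2: route key 56: none >= 56, wrap to smallest pos 0 -> NA
Op 3: route key 69: none >= 69, wrap to smallest pos 0 -> NA
Op 4: add NB@97 -> ring=[0:NA,97:NB]
Op 5: add NC@43 -> ring=[0:NA,43:NC,97:NB]
Op 6: add ND@55 -> ring=[0:NA,43:NC,55:ND,97:NB]
Op 7: route key 88: smallest pos >= 88 is 97 -> NB
Op 8: route key 17: smallest pos >= 17 is 43 -> NC
Op 9: remove NB -> ring=[0:NA,43:NC,55:ND]
Op 10: add NE@21 -> ring=[0:NA,21:NE,43:NC,55:ND]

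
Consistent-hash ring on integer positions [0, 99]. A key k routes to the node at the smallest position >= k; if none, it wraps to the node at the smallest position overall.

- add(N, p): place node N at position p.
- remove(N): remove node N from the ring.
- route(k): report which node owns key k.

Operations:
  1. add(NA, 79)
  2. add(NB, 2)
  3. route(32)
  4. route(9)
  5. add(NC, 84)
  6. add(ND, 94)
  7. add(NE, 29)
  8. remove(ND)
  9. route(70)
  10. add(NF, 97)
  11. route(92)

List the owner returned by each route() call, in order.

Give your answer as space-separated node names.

Op 1: add NA@79 -> ring=[79:NA]
Op 2: add NB@2 -> ring=[2:NB,79:NA]
Op 3: route key 32: smallest pos >= 32 is 79 -> NA
Op 4: route key 9: smallest pos >= 9 is 79 -> NA
Op 5: add NC@84 -> ring=[2:NB,79:NA,84:NC]
Op 6: add ND@94 -> ring=[2:NB,79:NA,84:NC,94:ND]
Op 7: add NE@29 -> ring=[2:NB,29:NE,79:NA,84:NC,94:ND]
Op 8: remove ND -> ring=[2:NB,29:NE,79:NA,84:NC]
Op 9: route key 70: smallest pos >= 70 is 79 -> NA
Op 10: add NF@97 -> ring=[2:NB,29:NE,79:NA,84:NC,97:NF]
Op 11: route key 92: smallest pos >= 92 is 97 -> NF

Answer: NA NA NA NF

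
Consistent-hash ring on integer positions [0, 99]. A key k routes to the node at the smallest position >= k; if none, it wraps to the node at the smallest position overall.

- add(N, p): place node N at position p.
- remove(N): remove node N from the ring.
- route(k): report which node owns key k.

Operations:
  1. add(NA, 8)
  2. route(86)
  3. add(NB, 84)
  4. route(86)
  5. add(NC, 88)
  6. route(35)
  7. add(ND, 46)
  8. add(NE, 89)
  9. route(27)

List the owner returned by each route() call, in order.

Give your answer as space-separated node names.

Op 1: add NA@8 -> ring=[8:NA]
Op 2: route key 86: none >= 86, wrap to smallest pos 8 -> NA
Op 3: add NB@84 -> ring=[8:NA,84:NB]
Op 4: route key 86: none >= 86, wrap to smallest pos 8 -> NA
Op 5: add NC@88 -> ring=[8:NA,84:NB,88:NC]
Op 6: route key 35: smallest pos >= 35 is 84 -> NB
Op 7: add ND@46 -> ring=[8:NA,46:ND,84:NB,88:NC]
Op 8: add NE@89 -> ring=[8:NA,46:ND,84:NB,88:NC,89:NE]
Op 9: route key 27: smallest pos >= 27 is 46 -> ND

Answer: NA NA NB ND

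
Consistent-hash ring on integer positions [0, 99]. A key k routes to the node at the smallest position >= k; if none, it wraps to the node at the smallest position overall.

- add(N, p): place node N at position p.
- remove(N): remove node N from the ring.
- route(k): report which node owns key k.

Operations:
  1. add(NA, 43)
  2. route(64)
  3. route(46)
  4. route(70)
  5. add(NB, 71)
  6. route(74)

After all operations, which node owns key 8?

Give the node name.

Answer: NA

Derivation:
Op 1: add NA@43 -> ring=[43:NA]
Op 2: route key 64: none >= 64, wrap to smallest pos 43 -> NA
Op 3: route key 46: none >= 46, wrap to smallest pos 43 -> NA
Op 4: route key 70: none >= 70, wrap to smallest pos 43 -> NA
Op 5: add NB@71 -> ring=[43:NA,71:NB]
Op 6: route key 74: none >= 74, wrap to smallest pos 43 -> NA
Final route key 8: smallest pos >= 8 is 43 -> NA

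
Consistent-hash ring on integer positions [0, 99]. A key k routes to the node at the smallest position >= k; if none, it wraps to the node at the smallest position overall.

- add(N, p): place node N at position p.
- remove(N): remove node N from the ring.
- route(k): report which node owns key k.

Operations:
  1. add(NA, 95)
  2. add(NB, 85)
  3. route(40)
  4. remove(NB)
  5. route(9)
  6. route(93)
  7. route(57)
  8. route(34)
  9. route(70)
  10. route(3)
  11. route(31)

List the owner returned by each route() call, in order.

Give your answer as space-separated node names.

Answer: NB NA NA NA NA NA NA NA

Derivation:
Op 1: add NA@95 -> ring=[95:NA]
Op 2: add NB@85 -> ring=[85:NB,95:NA]
Op 3: route key 40: smallest pos >= 40 is 85 -> NB
Op 4: remove NB -> ring=[95:NA]
Op 5: route key 9: smallest pos >= 9 is 95 -> NA
Op 6: route key 93: smallest pos >= 93 is 95 -> NA
Op 7: route key 57: smallest pos >= 57 is 95 -> NA
Op 8: route key 34: smallest pos >= 34 is 95 -> NA
Op 9: route key 70: smallest pos >= 70 is 95 -> NA
Op 10: route key 3: smallest pos >= 3 is 95 -> NA
Op 11: route key 31: smallest pos >= 31 is 95 -> NA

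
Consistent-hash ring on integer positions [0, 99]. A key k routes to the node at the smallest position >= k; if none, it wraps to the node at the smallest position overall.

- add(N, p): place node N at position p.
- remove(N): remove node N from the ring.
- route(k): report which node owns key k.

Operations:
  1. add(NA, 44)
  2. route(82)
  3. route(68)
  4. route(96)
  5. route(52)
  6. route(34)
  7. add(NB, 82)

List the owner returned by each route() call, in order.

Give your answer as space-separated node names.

Op 1: add NA@44 -> ring=[44:NA]
Op 2: route key 82: none >= 82, wrap to smallest pos 44 -> NA
Op 3: route key 68: none >= 68, wrap to smallest pos 44 -> NA
Op 4: route key 96: none >= 96, wrap to smallest pos 44 -> NA
Op 5: route key 52: none >= 52, wrap to smallest pos 44 -> NA
Op 6: route key 34: smallest pos >= 34 is 44 -> NA
Op 7: add NB@82 -> ring=[44:NA,82:NB]

Answer: NA NA NA NA NA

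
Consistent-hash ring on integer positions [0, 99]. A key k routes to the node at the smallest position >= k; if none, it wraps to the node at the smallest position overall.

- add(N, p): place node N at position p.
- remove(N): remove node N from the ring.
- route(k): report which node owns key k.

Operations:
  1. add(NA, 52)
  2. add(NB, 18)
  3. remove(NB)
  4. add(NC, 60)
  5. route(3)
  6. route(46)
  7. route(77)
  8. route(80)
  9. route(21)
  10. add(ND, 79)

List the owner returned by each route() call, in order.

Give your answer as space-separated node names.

Op 1: add NA@52 -> ring=[52:NA]
Op 2: add NB@18 -> ring=[18:NB,52:NA]
Op 3: remove NB -> ring=[52:NA]
Op 4: add NC@60 -> ring=[52:NA,60:NC]
Op 5: route key 3: smallest pos >= 3 is 52 -> NA
Op 6: route key 46: smallest pos >= 46 is 52 -> NA
Op 7: route key 77: none >= 77, wrap to smallest pos 52 -> NA
Op 8: route key 80: none >= 80, wrap to smallest pos 52 -> NA
Op 9: route key 21: smallest pos >= 21 is 52 -> NA
Op 10: add ND@79 -> ring=[52:NA,60:NC,79:ND]

Answer: NA NA NA NA NA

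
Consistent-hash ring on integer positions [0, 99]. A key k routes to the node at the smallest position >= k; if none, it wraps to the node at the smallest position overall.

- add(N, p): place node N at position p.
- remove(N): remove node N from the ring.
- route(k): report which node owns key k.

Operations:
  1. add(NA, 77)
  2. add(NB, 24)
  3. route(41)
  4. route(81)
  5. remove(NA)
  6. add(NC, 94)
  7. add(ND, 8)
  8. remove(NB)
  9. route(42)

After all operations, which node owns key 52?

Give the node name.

Answer: NC

Derivation:
Op 1: add NA@77 -> ring=[77:NA]
Op 2: add NB@24 -> ring=[24:NB,77:NA]
Op 3: route key 41: smallest pos >= 41 is 77 -> NA
Op 4: route key 81: none >= 81, wrap to smallest pos 24 -> NB
Op 5: remove NA -> ring=[24:NB]
Op 6: add NC@94 -> ring=[24:NB,94:NC]
Op 7: add ND@8 -> ring=[8:ND,24:NB,94:NC]
Op 8: remove NB -> ring=[8:ND,94:NC]
Op 9: route key 42: smallest pos >= 42 is 94 -> NC
Final route key 52: smallest pos >= 52 is 94 -> NC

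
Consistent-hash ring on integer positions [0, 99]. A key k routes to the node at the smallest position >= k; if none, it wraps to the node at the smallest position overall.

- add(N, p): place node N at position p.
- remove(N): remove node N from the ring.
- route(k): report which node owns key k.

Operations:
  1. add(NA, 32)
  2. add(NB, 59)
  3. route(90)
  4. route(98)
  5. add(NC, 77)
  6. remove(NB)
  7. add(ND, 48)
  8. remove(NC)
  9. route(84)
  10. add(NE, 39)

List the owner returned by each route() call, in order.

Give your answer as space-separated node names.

Answer: NA NA NA

Derivation:
Op 1: add NA@32 -> ring=[32:NA]
Op 2: add NB@59 -> ring=[32:NA,59:NB]
Op 3: route key 90: none >= 90, wrap to smallest pos 32 -> NA
Op 4: route key 98: none >= 98, wrap to smallest pos 32 -> NA
Op 5: add NC@77 -> ring=[32:NA,59:NB,77:NC]
Op 6: remove NB -> ring=[32:NA,77:NC]
Op 7: add ND@48 -> ring=[32:NA,48:ND,77:NC]
Op 8: remove NC -> ring=[32:NA,48:ND]
Op 9: route key 84: none >= 84, wrap to smallest pos 32 -> NA
Op 10: add NE@39 -> ring=[32:NA,39:NE,48:ND]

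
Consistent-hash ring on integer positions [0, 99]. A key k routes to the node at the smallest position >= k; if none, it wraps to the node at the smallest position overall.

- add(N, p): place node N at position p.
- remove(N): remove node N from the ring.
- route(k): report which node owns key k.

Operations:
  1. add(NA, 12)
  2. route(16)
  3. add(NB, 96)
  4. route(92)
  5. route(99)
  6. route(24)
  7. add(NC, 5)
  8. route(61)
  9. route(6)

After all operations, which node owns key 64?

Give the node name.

Answer: NB

Derivation:
Op 1: add NA@12 -> ring=[12:NA]
Op 2: route key 16: none >= 16, wrap to smallest pos 12 -> NA
Op 3: add NB@96 -> ring=[12:NA,96:NB]
Op 4: route key 92: smallest pos >= 92 is 96 -> NB
Op 5: route key 99: none >= 99, wrap to smallest pos 12 -> NA
Op 6: route key 24: smallest pos >= 24 is 96 -> NB
Op 7: add NC@5 -> ring=[5:NC,12:NA,96:NB]
Op 8: route key 61: smallest pos >= 61 is 96 -> NB
Op 9: route key 6: smallest pos >= 6 is 12 -> NA
Final route key 64: smallest pos >= 64 is 96 -> NB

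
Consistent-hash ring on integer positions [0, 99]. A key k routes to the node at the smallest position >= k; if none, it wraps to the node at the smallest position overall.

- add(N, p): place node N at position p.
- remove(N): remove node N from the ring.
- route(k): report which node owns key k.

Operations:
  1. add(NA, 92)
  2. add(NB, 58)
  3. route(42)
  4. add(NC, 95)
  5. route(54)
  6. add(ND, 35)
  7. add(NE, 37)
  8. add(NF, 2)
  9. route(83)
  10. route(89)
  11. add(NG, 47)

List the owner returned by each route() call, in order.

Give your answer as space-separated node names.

Answer: NB NB NA NA

Derivation:
Op 1: add NA@92 -> ring=[92:NA]
Op 2: add NB@58 -> ring=[58:NB,92:NA]
Op 3: route key 42: smallest pos >= 42 is 58 -> NB
Op 4: add NC@95 -> ring=[58:NB,92:NA,95:NC]
Op 5: route key 54: smallest pos >= 54 is 58 -> NB
Op 6: add ND@35 -> ring=[35:ND,58:NB,92:NA,95:NC]
Op 7: add NE@37 -> ring=[35:ND,37:NE,58:NB,92:NA,95:NC]
Op 8: add NF@2 -> ring=[2:NF,35:ND,37:NE,58:NB,92:NA,95:NC]
Op 9: route key 83: smallest pos >= 83 is 92 -> NA
Op 10: route key 89: smallest pos >= 89 is 92 -> NA
Op 11: add NG@47 -> ring=[2:NF,35:ND,37:NE,47:NG,58:NB,92:NA,95:NC]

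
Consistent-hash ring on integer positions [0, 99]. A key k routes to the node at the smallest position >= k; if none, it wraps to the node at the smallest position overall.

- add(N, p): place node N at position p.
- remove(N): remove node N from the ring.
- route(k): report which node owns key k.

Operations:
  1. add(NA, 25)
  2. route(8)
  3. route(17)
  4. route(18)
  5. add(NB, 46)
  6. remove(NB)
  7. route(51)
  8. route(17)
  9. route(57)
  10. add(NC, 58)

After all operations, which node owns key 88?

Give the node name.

Op 1: add NA@25 -> ring=[25:NA]
Op 2: route key 8: smallest pos >= 8 is 25 -> NA
Op 3: route key 17: smallest pos >= 17 is 25 -> NA
Op 4: route key 18: smallest pos >= 18 is 25 -> NA
Op 5: add NB@46 -> ring=[25:NA,46:NB]
Op 6: remove NB -> ring=[25:NA]
Op 7: route key 51: none >= 51, wrap to smallest pos 25 -> NA
Op 8: route key 17: smallest pos >= 17 is 25 -> NA
Op 9: route key 57: none >= 57, wrap to smallest pos 25 -> NA
Op 10: add NC@58 -> ring=[25:NA,58:NC]
Final route key 88: none >= 88, wrap to smallest pos 25 -> NA

Answer: NA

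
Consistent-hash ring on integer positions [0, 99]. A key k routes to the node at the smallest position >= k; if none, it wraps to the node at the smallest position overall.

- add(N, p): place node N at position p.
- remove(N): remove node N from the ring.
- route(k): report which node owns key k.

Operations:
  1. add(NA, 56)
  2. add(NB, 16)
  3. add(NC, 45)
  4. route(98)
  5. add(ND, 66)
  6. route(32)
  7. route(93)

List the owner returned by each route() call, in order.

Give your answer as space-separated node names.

Op 1: add NA@56 -> ring=[56:NA]
Op 2: add NB@16 -> ring=[16:NB,56:NA]
Op 3: add NC@45 -> ring=[16:NB,45:NC,56:NA]
Op 4: route key 98: none >= 98, wrap to smallest pos 16 -> NB
Op 5: add ND@66 -> ring=[16:NB,45:NC,56:NA,66:ND]
Op 6: route key 32: smallest pos >= 32 is 45 -> NC
Op 7: route key 93: none >= 93, wrap to smallest pos 16 -> NB

Answer: NB NC NB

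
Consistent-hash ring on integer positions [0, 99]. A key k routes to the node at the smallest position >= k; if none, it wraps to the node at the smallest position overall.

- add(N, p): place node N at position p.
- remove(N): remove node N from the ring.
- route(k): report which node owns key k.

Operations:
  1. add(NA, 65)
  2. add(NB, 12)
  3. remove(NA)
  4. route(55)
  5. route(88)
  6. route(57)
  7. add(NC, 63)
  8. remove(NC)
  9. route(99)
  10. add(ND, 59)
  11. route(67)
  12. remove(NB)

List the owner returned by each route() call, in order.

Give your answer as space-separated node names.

Op 1: add NA@65 -> ring=[65:NA]
Op 2: add NB@12 -> ring=[12:NB,65:NA]
Op 3: remove NA -> ring=[12:NB]
Op 4: route key 55: none >= 55, wrap to smallest pos 12 -> NB
Op 5: route key 88: none >= 88, wrap to smallest pos 12 -> NB
Op 6: route key 57: none >= 57, wrap to smallest pos 12 -> NB
Op 7: add NC@63 -> ring=[12:NB,63:NC]
Op 8: remove NC -> ring=[12:NB]
Op 9: route key 99: none >= 99, wrap to smallest pos 12 -> NB
Op 10: add ND@59 -> ring=[12:NB,59:ND]
Op 11: route key 67: none >= 67, wrap to smallest pos 12 -> NB
Op 12: remove NB -> ring=[59:ND]

Answer: NB NB NB NB NB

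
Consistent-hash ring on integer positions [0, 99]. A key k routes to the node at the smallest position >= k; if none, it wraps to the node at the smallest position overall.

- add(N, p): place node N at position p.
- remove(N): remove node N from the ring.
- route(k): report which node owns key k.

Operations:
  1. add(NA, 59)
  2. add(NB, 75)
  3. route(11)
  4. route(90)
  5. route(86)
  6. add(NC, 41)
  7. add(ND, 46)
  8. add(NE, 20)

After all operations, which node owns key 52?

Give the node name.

Op 1: add NA@59 -> ring=[59:NA]
Op 2: add NB@75 -> ring=[59:NA,75:NB]
Op 3: route key 11: smallest pos >= 11 is 59 -> NA
Op 4: route key 90: none >= 90, wrap to smallest pos 59 -> NA
Op 5: route key 86: none >= 86, wrap to smallest pos 59 -> NA
Op 6: add NC@41 -> ring=[41:NC,59:NA,75:NB]
Op 7: add ND@46 -> ring=[41:NC,46:ND,59:NA,75:NB]
Op 8: add NE@20 -> ring=[20:NE,41:NC,46:ND,59:NA,75:NB]
Final route key 52: smallest pos >= 52 is 59 -> NA

Answer: NA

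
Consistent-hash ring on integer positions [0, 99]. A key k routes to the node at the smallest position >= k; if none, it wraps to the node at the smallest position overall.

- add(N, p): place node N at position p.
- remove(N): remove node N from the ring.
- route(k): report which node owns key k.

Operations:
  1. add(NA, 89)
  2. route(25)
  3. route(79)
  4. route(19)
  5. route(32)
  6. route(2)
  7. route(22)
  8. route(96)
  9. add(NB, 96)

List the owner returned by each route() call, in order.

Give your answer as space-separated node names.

Answer: NA NA NA NA NA NA NA

Derivation:
Op 1: add NA@89 -> ring=[89:NA]
Op 2: route key 25: smallest pos >= 25 is 89 -> NA
Op 3: route key 79: smallest pos >= 79 is 89 -> NA
Op 4: route key 19: smallest pos >= 19 is 89 -> NA
Op 5: route key 32: smallest pos >= 32 is 89 -> NA
Op 6: route key 2: smallest pos >= 2 is 89 -> NA
Op 7: route key 22: smallest pos >= 22 is 89 -> NA
Op 8: route key 96: none >= 96, wrap to smallest pos 89 -> NA
Op 9: add NB@96 -> ring=[89:NA,96:NB]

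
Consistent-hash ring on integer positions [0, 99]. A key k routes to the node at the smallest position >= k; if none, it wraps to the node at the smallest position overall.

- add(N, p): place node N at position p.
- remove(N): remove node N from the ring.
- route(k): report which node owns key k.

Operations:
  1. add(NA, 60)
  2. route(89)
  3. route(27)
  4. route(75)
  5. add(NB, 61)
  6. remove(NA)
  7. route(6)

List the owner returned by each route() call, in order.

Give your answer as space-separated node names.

Answer: NA NA NA NB

Derivation:
Op 1: add NA@60 -> ring=[60:NA]
Op 2: route key 89: none >= 89, wrap to smallest pos 60 -> NA
Op 3: route key 27: smallest pos >= 27 is 60 -> NA
Op 4: route key 75: none >= 75, wrap to smallest pos 60 -> NA
Op 5: add NB@61 -> ring=[60:NA,61:NB]
Op 6: remove NA -> ring=[61:NB]
Op 7: route key 6: smallest pos >= 6 is 61 -> NB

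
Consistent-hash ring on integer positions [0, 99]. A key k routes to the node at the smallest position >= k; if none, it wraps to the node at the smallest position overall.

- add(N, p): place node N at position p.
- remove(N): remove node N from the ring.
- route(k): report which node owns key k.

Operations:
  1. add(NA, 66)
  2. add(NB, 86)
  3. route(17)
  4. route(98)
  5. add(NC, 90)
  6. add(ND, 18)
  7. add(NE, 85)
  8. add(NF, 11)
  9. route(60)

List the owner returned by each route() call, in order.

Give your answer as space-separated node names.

Op 1: add NA@66 -> ring=[66:NA]
Op 2: add NB@86 -> ring=[66:NA,86:NB]
Op 3: route key 17: smallest pos >= 17 is 66 -> NA
Op 4: route key 98: none >= 98, wrap to smallest pos 66 -> NA
Op 5: add NC@90 -> ring=[66:NA,86:NB,90:NC]
Op 6: add ND@18 -> ring=[18:ND,66:NA,86:NB,90:NC]
Op 7: add NE@85 -> ring=[18:ND,66:NA,85:NE,86:NB,90:NC]
Op 8: add NF@11 -> ring=[11:NF,18:ND,66:NA,85:NE,86:NB,90:NC]
Op 9: route key 60: smallest pos >= 60 is 66 -> NA

Answer: NA NA NA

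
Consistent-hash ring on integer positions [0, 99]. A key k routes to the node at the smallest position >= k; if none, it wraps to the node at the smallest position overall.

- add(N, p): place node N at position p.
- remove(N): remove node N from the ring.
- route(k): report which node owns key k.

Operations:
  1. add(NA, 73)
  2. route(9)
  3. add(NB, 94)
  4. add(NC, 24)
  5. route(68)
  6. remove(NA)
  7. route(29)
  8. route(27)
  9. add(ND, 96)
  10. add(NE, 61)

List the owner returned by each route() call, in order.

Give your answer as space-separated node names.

Answer: NA NA NB NB

Derivation:
Op 1: add NA@73 -> ring=[73:NA]
Op 2: route key 9: smallest pos >= 9 is 73 -> NA
Op 3: add NB@94 -> ring=[73:NA,94:NB]
Op 4: add NC@24 -> ring=[24:NC,73:NA,94:NB]
Op 5: route key 68: smallest pos >= 68 is 73 -> NA
Op 6: remove NA -> ring=[24:NC,94:NB]
Op 7: route key 29: smallest pos >= 29 is 94 -> NB
Op 8: route key 27: smallest pos >= 27 is 94 -> NB
Op 9: add ND@96 -> ring=[24:NC,94:NB,96:ND]
Op 10: add NE@61 -> ring=[24:NC,61:NE,94:NB,96:ND]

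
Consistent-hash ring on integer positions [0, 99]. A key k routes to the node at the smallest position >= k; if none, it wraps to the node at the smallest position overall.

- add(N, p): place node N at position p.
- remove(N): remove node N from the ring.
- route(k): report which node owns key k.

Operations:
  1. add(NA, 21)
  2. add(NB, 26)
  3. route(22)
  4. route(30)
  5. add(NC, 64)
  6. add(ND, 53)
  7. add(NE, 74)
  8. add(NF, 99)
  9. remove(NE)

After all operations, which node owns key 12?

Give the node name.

Answer: NA

Derivation:
Op 1: add NA@21 -> ring=[21:NA]
Op 2: add NB@26 -> ring=[21:NA,26:NB]
Op 3: route key 22: smallest pos >= 22 is 26 -> NB
Op 4: route key 30: none >= 30, wrap to smallest pos 21 -> NA
Op 5: add NC@64 -> ring=[21:NA,26:NB,64:NC]
Op 6: add ND@53 -> ring=[21:NA,26:NB,53:ND,64:NC]
Op 7: add NE@74 -> ring=[21:NA,26:NB,53:ND,64:NC,74:NE]
Op 8: add NF@99 -> ring=[21:NA,26:NB,53:ND,64:NC,74:NE,99:NF]
Op 9: remove NE -> ring=[21:NA,26:NB,53:ND,64:NC,99:NF]
Final route key 12: smallest pos >= 12 is 21 -> NA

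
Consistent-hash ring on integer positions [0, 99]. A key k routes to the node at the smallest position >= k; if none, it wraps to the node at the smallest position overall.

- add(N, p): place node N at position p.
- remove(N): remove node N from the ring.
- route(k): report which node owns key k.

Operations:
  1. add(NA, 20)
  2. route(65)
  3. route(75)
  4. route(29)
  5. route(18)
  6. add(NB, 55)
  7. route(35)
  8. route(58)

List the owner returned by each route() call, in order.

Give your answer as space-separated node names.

Op 1: add NA@20 -> ring=[20:NA]
Op 2: route key 65: none >= 65, wrap to smallest pos 20 -> NA
Op 3: route key 75: none >= 75, wrap to smallest pos 20 -> NA
Op 4: route key 29: none >= 29, wrap to smallest pos 20 -> NA
Op 5: route key 18: smallest pos >= 18 is 20 -> NA
Op 6: add NB@55 -> ring=[20:NA,55:NB]
Op 7: route key 35: smallest pos >= 35 is 55 -> NB
Op 8: route key 58: none >= 58, wrap to smallest pos 20 -> NA

Answer: NA NA NA NA NB NA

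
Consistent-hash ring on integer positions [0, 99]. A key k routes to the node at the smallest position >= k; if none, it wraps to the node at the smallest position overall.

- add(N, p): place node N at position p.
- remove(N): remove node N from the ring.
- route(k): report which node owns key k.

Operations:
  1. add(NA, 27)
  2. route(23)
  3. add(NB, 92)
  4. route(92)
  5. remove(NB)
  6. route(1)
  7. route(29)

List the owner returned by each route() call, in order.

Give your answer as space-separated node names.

Op 1: add NA@27 -> ring=[27:NA]
Op 2: route key 23: smallest pos >= 23 is 27 -> NA
Op 3: add NB@92 -> ring=[27:NA,92:NB]
Op 4: route key 92: smallest pos >= 92 is 92 -> NB
Op 5: remove NB -> ring=[27:NA]
Op 6: route key 1: smallest pos >= 1 is 27 -> NA
Op 7: route key 29: none >= 29, wrap to smallest pos 27 -> NA

Answer: NA NB NA NA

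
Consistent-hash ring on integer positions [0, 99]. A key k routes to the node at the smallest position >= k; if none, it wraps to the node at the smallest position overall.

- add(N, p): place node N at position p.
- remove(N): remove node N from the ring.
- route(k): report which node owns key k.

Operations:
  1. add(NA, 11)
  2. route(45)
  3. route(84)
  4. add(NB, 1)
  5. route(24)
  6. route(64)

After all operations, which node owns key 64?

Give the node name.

Op 1: add NA@11 -> ring=[11:NA]
Op 2: route key 45: none >= 45, wrap to smallest pos 11 -> NA
Op 3: route key 84: none >= 84, wrap to smallest pos 11 -> NA
Op 4: add NB@1 -> ring=[1:NB,11:NA]
Op 5: route key 24: none >= 24, wrap to smallest pos 1 -> NB
Op 6: route key 64: none >= 64, wrap to smallest pos 1 -> NB
Final route key 64: none >= 64, wrap to smallest pos 1 -> NB

Answer: NB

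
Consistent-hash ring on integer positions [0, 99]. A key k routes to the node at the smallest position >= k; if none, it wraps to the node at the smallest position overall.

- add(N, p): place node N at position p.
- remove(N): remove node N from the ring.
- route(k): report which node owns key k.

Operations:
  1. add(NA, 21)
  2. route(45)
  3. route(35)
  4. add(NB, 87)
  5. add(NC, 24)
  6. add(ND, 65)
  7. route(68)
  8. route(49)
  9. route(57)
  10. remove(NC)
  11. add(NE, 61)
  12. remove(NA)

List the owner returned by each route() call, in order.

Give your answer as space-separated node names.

Answer: NA NA NB ND ND

Derivation:
Op 1: add NA@21 -> ring=[21:NA]
Op 2: route key 45: none >= 45, wrap to smallest pos 21 -> NA
Op 3: route key 35: none >= 35, wrap to smallest pos 21 -> NA
Op 4: add NB@87 -> ring=[21:NA,87:NB]
Op 5: add NC@24 -> ring=[21:NA,24:NC,87:NB]
Op 6: add ND@65 -> ring=[21:NA,24:NC,65:ND,87:NB]
Op 7: route key 68: smallest pos >= 68 is 87 -> NB
Op 8: route key 49: smallest pos >= 49 is 65 -> ND
Op 9: route key 57: smallest pos >= 57 is 65 -> ND
Op 10: remove NC -> ring=[21:NA,65:ND,87:NB]
Op 11: add NE@61 -> ring=[21:NA,61:NE,65:ND,87:NB]
Op 12: remove NA -> ring=[61:NE,65:ND,87:NB]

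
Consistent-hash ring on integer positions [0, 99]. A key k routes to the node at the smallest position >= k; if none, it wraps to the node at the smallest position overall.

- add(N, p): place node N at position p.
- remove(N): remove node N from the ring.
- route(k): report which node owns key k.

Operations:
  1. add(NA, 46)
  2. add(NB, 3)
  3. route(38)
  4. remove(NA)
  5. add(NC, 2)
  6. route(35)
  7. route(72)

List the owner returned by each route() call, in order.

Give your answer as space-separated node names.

Answer: NA NC NC

Derivation:
Op 1: add NA@46 -> ring=[46:NA]
Op 2: add NB@3 -> ring=[3:NB,46:NA]
Op 3: route key 38: smallest pos >= 38 is 46 -> NA
Op 4: remove NA -> ring=[3:NB]
Op 5: add NC@2 -> ring=[2:NC,3:NB]
Op 6: route key 35: none >= 35, wrap to smallest pos 2 -> NC
Op 7: route key 72: none >= 72, wrap to smallest pos 2 -> NC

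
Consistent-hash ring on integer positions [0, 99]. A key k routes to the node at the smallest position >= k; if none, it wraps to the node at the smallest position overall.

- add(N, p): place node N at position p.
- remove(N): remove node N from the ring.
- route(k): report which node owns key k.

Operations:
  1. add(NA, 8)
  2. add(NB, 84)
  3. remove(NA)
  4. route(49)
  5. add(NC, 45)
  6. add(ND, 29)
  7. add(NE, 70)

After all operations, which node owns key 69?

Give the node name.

Answer: NE

Derivation:
Op 1: add NA@8 -> ring=[8:NA]
Op 2: add NB@84 -> ring=[8:NA,84:NB]
Op 3: remove NA -> ring=[84:NB]
Op 4: route key 49: smallest pos >= 49 is 84 -> NB
Op 5: add NC@45 -> ring=[45:NC,84:NB]
Op 6: add ND@29 -> ring=[29:ND,45:NC,84:NB]
Op 7: add NE@70 -> ring=[29:ND,45:NC,70:NE,84:NB]
Final route key 69: smallest pos >= 69 is 70 -> NE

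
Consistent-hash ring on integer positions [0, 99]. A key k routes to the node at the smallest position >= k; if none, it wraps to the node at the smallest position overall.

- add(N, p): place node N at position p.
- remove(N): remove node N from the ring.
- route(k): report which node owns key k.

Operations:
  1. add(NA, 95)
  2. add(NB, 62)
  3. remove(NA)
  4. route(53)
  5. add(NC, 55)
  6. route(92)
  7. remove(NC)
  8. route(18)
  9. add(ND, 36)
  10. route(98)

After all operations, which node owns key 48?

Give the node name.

Op 1: add NA@95 -> ring=[95:NA]
Op 2: add NB@62 -> ring=[62:NB,95:NA]
Op 3: remove NA -> ring=[62:NB]
Op 4: route key 53: smallest pos >= 53 is 62 -> NB
Op 5: add NC@55 -> ring=[55:NC,62:NB]
Op 6: route key 92: none >= 92, wrap to smallest pos 55 -> NC
Op 7: remove NC -> ring=[62:NB]
Op 8: route key 18: smallest pos >= 18 is 62 -> NB
Op 9: add ND@36 -> ring=[36:ND,62:NB]
Op 10: route key 98: none >= 98, wrap to smallest pos 36 -> ND
Final route key 48: smallest pos >= 48 is 62 -> NB

Answer: NB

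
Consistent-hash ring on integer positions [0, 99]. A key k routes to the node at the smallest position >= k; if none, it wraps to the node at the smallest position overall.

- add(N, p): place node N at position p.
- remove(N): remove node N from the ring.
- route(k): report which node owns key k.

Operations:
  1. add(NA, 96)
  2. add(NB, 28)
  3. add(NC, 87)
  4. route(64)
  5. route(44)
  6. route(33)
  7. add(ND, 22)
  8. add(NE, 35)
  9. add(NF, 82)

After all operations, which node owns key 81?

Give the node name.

Op 1: add NA@96 -> ring=[96:NA]
Op 2: add NB@28 -> ring=[28:NB,96:NA]
Op 3: add NC@87 -> ring=[28:NB,87:NC,96:NA]
Op 4: route key 64: smallest pos >= 64 is 87 -> NC
Op 5: route key 44: smallest pos >= 44 is 87 -> NC
Op 6: route key 33: smallest pos >= 33 is 87 -> NC
Op 7: add ND@22 -> ring=[22:ND,28:NB,87:NC,96:NA]
Op 8: add NE@35 -> ring=[22:ND,28:NB,35:NE,87:NC,96:NA]
Op 9: add NF@82 -> ring=[22:ND,28:NB,35:NE,82:NF,87:NC,96:NA]
Final route key 81: smallest pos >= 81 is 82 -> NF

Answer: NF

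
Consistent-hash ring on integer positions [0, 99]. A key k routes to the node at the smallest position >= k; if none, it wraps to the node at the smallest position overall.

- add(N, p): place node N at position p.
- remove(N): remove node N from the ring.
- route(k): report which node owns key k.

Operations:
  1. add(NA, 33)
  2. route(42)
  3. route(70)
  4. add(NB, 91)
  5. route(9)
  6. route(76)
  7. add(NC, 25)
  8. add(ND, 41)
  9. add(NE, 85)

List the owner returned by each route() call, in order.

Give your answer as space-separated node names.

Answer: NA NA NA NB

Derivation:
Op 1: add NA@33 -> ring=[33:NA]
Op 2: route key 42: none >= 42, wrap to smallest pos 33 -> NA
Op 3: route key 70: none >= 70, wrap to smallest pos 33 -> NA
Op 4: add NB@91 -> ring=[33:NA,91:NB]
Op 5: route key 9: smallest pos >= 9 is 33 -> NA
Op 6: route key 76: smallest pos >= 76 is 91 -> NB
Op 7: add NC@25 -> ring=[25:NC,33:NA,91:NB]
Op 8: add ND@41 -> ring=[25:NC,33:NA,41:ND,91:NB]
Op 9: add NE@85 -> ring=[25:NC,33:NA,41:ND,85:NE,91:NB]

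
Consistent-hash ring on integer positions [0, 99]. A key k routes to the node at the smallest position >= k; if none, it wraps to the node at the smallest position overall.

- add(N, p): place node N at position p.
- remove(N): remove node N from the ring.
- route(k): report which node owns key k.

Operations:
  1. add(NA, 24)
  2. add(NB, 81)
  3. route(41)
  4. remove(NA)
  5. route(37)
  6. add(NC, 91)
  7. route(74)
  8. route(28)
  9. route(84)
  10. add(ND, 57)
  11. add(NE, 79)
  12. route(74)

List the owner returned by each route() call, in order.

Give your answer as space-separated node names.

Op 1: add NA@24 -> ring=[24:NA]
Op 2: add NB@81 -> ring=[24:NA,81:NB]
Op 3: route key 41: smallest pos >= 41 is 81 -> NB
Op 4: remove NA -> ring=[81:NB]
Op 5: route key 37: smallest pos >= 37 is 81 -> NB
Op 6: add NC@91 -> ring=[81:NB,91:NC]
Op 7: route key 74: smallest pos >= 74 is 81 -> NB
Op 8: route key 28: smallest pos >= 28 is 81 -> NB
Op 9: route key 84: smallest pos >= 84 is 91 -> NC
Op 10: add ND@57 -> ring=[57:ND,81:NB,91:NC]
Op 11: add NE@79 -> ring=[57:ND,79:NE,81:NB,91:NC]
Op 12: route key 74: smallest pos >= 74 is 79 -> NE

Answer: NB NB NB NB NC NE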